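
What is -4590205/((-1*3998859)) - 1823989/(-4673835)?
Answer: 107669421778/70000026795 ≈ 1.5381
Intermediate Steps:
-4590205/((-1*3998859)) - 1823989/(-4673835) = -4590205/(-3998859) - 1823989*(-1/4673835) = -4590205*(-1/3998859) + 1823989/4673835 = 4590205/3998859 + 1823989/4673835 = 107669421778/70000026795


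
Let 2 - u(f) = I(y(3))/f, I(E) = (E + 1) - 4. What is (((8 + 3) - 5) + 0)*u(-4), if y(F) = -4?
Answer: 3/2 ≈ 1.5000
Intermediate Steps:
I(E) = -3 + E (I(E) = (1 + E) - 4 = -3 + E)
u(f) = 2 + 7/f (u(f) = 2 - (-3 - 4)/f = 2 - (-7)/f = 2 + 7/f)
(((8 + 3) - 5) + 0)*u(-4) = (((8 + 3) - 5) + 0)*(2 + 7/(-4)) = ((11 - 5) + 0)*(2 + 7*(-¼)) = (6 + 0)*(2 - 7/4) = 6*(¼) = 3/2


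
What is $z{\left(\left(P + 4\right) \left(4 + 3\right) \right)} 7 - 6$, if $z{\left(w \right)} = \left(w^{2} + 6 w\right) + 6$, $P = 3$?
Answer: $18901$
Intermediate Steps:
$z{\left(w \right)} = 6 + w^{2} + 6 w$
$z{\left(\left(P + 4\right) \left(4 + 3\right) \right)} 7 - 6 = \left(6 + \left(\left(3 + 4\right) \left(4 + 3\right)\right)^{2} + 6 \left(3 + 4\right) \left(4 + 3\right)\right) 7 - 6 = \left(6 + \left(7 \cdot 7\right)^{2} + 6 \cdot 7 \cdot 7\right) 7 - 6 = \left(6 + 49^{2} + 6 \cdot 49\right) 7 - 6 = \left(6 + 2401 + 294\right) 7 - 6 = 2701 \cdot 7 - 6 = 18907 - 6 = 18901$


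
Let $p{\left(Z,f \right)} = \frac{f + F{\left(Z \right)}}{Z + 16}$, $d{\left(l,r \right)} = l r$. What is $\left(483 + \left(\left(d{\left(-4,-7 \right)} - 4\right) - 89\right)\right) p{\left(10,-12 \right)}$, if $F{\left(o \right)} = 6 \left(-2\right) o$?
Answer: $- \frac{27588}{13} \approx -2122.2$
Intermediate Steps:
$F{\left(o \right)} = - 12 o$
$p{\left(Z,f \right)} = \frac{f - 12 Z}{16 + Z}$ ($p{\left(Z,f \right)} = \frac{f - 12 Z}{Z + 16} = \frac{f - 12 Z}{16 + Z}$)
$\left(483 + \left(\left(d{\left(-4,-7 \right)} - 4\right) - 89\right)\right) p{\left(10,-12 \right)} = \left(483 - 65\right) \frac{-12 - 120}{16 + 10} = \left(483 + \left(\left(28 - 4\right) - 89\right)\right) \frac{-12 - 120}{26} = \left(483 + \left(24 - 89\right)\right) \frac{1}{26} \left(-132\right) = \left(483 - 65\right) \left(- \frac{66}{13}\right) = 418 \left(- \frac{66}{13}\right) = - \frac{27588}{13}$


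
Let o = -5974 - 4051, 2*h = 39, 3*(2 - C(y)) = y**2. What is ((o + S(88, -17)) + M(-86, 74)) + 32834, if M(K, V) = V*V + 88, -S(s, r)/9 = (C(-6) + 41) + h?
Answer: 55837/2 ≈ 27919.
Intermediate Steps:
C(y) = 2 - y**2/3
h = 39/2 (h = (1/2)*39 = 39/2 ≈ 19.500)
S(s, r) = -909/2 (S(s, r) = -9*(((2 - 1/3*(-6)**2) + 41) + 39/2) = -9*(((2 - 1/3*36) + 41) + 39/2) = -9*(((2 - 12) + 41) + 39/2) = -9*((-10 + 41) + 39/2) = -9*(31 + 39/2) = -9*101/2 = -909/2)
o = -10025
M(K, V) = 88 + V**2 (M(K, V) = V**2 + 88 = 88 + V**2)
((o + S(88, -17)) + M(-86, 74)) + 32834 = ((-10025 - 909/2) + (88 + 74**2)) + 32834 = (-20959/2 + (88 + 5476)) + 32834 = (-20959/2 + 5564) + 32834 = -9831/2 + 32834 = 55837/2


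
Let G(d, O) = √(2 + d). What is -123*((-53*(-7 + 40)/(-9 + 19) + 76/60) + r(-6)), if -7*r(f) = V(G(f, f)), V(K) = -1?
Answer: 1493753/70 ≈ 21339.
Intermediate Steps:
r(f) = ⅐ (r(f) = -⅐*(-1) = ⅐)
-123*((-53*(-7 + 40)/(-9 + 19) + 76/60) + r(-6)) = -123*((-53*(-7 + 40)/(-9 + 19) + 76/60) + ⅐) = -123*((-53/(10/33) + 76*(1/60)) + ⅐) = -123*((-53/(10*(1/33)) + 19/15) + ⅐) = -123*((-53/10/33 + 19/15) + ⅐) = -123*((-53*33/10 + 19/15) + ⅐) = -123*((-1749/10 + 19/15) + ⅐) = -123*(-5209/30 + ⅐) = -123*(-36433/210) = 1493753/70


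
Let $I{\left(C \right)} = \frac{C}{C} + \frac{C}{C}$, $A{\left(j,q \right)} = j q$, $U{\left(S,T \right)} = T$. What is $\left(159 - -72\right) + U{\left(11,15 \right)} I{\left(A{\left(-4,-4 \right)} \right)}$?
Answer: $261$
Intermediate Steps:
$I{\left(C \right)} = 2$ ($I{\left(C \right)} = 1 + 1 = 2$)
$\left(159 - -72\right) + U{\left(11,15 \right)} I{\left(A{\left(-4,-4 \right)} \right)} = \left(159 - -72\right) + 15 \cdot 2 = \left(159 + 72\right) + 30 = 231 + 30 = 261$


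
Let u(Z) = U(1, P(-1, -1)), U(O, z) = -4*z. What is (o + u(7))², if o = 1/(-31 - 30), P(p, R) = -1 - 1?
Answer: 237169/3721 ≈ 63.738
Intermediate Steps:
P(p, R) = -2
u(Z) = 8 (u(Z) = -4*(-2) = 8)
o = -1/61 (o = 1/(-61) = -1/61 ≈ -0.016393)
(o + u(7))² = (-1/61 + 8)² = (487/61)² = 237169/3721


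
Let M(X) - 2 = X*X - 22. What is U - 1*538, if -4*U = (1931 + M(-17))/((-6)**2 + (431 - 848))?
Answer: -204428/381 ≈ -536.56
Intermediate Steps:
M(X) = -20 + X**2 (M(X) = 2 + (X*X - 22) = 2 + (X**2 - 22) = 2 + (-22 + X**2) = -20 + X**2)
U = 550/381 (U = -(1931 + (-20 + (-17)**2))/(4*((-6)**2 + (431 - 848))) = -(1931 + (-20 + 289))/(4*(36 - 417)) = -(1931 + 269)/(4*(-381)) = -550*(-1)/381 = -1/4*(-2200/381) = 550/381 ≈ 1.4436)
U - 1*538 = 550/381 - 1*538 = 550/381 - 538 = -204428/381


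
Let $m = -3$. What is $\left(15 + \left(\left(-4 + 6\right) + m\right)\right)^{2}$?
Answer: $196$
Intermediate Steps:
$\left(15 + \left(\left(-4 + 6\right) + m\right)\right)^{2} = \left(15 + \left(\left(-4 + 6\right) - 3\right)\right)^{2} = \left(15 + \left(2 - 3\right)\right)^{2} = \left(15 - 1\right)^{2} = 14^{2} = 196$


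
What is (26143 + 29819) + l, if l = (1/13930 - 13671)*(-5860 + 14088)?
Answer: -783068161976/6965 ≈ -1.1243e+8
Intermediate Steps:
l = -783457937306/6965 (l = (1/13930 - 13671)*8228 = -190437029/13930*8228 = -783457937306/6965 ≈ -1.1248e+8)
(26143 + 29819) + l = (26143 + 29819) - 783457937306/6965 = 55962 - 783457937306/6965 = -783068161976/6965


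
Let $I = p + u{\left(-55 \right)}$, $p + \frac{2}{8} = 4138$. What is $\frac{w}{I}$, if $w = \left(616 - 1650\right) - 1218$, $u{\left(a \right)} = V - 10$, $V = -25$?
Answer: $- \frac{9008}{16411} \approx -0.5489$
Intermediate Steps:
$p = \frac{16551}{4}$ ($p = - \frac{1}{4} + 4138 = \frac{16551}{4} \approx 4137.8$)
$u{\left(a \right)} = -35$ ($u{\left(a \right)} = -25 - 10 = -35$)
$w = -2252$ ($w = -1034 - 1218 = -2252$)
$I = \frac{16411}{4}$ ($I = \frac{16551}{4} - 35 = \frac{16411}{4} \approx 4102.8$)
$\frac{w}{I} = - \frac{2252}{\frac{16411}{4}} = \left(-2252\right) \frac{4}{16411} = - \frac{9008}{16411}$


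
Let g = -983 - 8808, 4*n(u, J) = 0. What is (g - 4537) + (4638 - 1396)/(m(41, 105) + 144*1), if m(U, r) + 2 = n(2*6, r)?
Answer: -1015667/71 ≈ -14305.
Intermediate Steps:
n(u, J) = 0 (n(u, J) = (¼)*0 = 0)
m(U, r) = -2 (m(U, r) = -2 + 0 = -2)
g = -9791
(g - 4537) + (4638 - 1396)/(m(41, 105) + 144*1) = (-9791 - 4537) + (4638 - 1396)/(-2 + 144*1) = -14328 + 3242/(-2 + 144) = -14328 + 3242/142 = -14328 + 3242*(1/142) = -14328 + 1621/71 = -1015667/71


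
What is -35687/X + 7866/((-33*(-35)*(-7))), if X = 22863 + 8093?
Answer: -177343097/83426420 ≈ -2.1257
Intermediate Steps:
X = 30956
-35687/X + 7866/((-33*(-35)*(-7))) = -35687/30956 + 7866/((-33*(-35)*(-7))) = -35687*1/30956 + 7866/((1155*(-7))) = -35687/30956 + 7866/(-8085) = -35687/30956 + 7866*(-1/8085) = -35687/30956 - 2622/2695 = -177343097/83426420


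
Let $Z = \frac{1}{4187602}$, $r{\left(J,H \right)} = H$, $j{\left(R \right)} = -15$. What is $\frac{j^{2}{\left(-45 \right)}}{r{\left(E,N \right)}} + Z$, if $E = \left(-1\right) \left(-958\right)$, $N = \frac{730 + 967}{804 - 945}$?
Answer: $- \frac{132851671753}{7106360594} \approx -18.695$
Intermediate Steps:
$N = - \frac{1697}{141}$ ($N = \frac{1697}{-141} = 1697 \left(- \frac{1}{141}\right) = - \frac{1697}{141} \approx -12.035$)
$E = 958$
$Z = \frac{1}{4187602} \approx 2.388 \cdot 10^{-7}$
$\frac{j^{2}{\left(-45 \right)}}{r{\left(E,N \right)}} + Z = \frac{\left(-15\right)^{2}}{- \frac{1697}{141}} + \frac{1}{4187602} = 225 \left(- \frac{141}{1697}\right) + \frac{1}{4187602} = - \frac{31725}{1697} + \frac{1}{4187602} = - \frac{132851671753}{7106360594}$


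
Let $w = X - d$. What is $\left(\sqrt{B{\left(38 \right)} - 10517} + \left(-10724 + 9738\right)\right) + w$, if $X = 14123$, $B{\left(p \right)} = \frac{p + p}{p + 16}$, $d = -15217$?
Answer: $28354 + \frac{i \sqrt{851763}}{9} \approx 28354.0 + 102.55 i$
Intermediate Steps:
$B{\left(p \right)} = \frac{2 p}{16 + p}$
$w = 29340$ ($w = 14123 - -15217 = 14123 + 15217 = 29340$)
$\left(\sqrt{B{\left(38 \right)} - 10517} + \left(-10724 + 9738\right)\right) + w = \left(\sqrt{2 \cdot 38 \frac{1}{16 + 38} - 10517} + \left(-10724 + 9738\right)\right) + 29340 = \left(\sqrt{2 \cdot 38 \cdot \frac{1}{54} - 10517} - 986\right) + 29340 = \left(\sqrt{\frac{38}{27} - 10517} - 986\right) + 29340 = \left(\sqrt{- \frac{283921}{27}} - 986\right) + 29340 = \left(\frac{i \sqrt{851763}}{9} - 986\right) + 29340 = \left(-986 + \frac{i \sqrt{851763}}{9}\right) + 29340 = 28354 + \frac{i \sqrt{851763}}{9}$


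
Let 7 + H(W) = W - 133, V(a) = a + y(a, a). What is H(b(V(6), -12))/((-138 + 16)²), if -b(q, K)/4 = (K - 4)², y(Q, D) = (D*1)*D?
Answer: -291/3721 ≈ -0.078205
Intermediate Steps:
y(Q, D) = D² (y(Q, D) = D*D = D²)
V(a) = a + a²
b(q, K) = -4*(-4 + K)² (b(q, K) = -4*(K - 4)² = -4*(-4 + K)²)
H(W) = -140 + W (H(W) = -7 + (W - 133) = -7 + (-133 + W) = -140 + W)
H(b(V(6), -12))/((-138 + 16)²) = (-140 - 4*(-4 - 12)²)/((-138 + 16)²) = (-140 - 4*(-16)²)/((-122)²) = (-140 - 4*256)/14884 = (-140 - 1024)*(1/14884) = -1164*1/14884 = -291/3721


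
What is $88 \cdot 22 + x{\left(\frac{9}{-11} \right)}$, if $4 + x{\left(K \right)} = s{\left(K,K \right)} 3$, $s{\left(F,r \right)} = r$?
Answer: $\frac{21225}{11} \approx 1929.5$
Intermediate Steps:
$x{\left(K \right)} = -4 + 3 K$ ($x{\left(K \right)} = -4 + K 3 = -4 + 3 K$)
$88 \cdot 22 + x{\left(\frac{9}{-11} \right)} = 88 \cdot 22 - \left(4 - 3 \frac{9}{-11}\right) = 1936 - \left(4 - 3 \cdot 9 \left(- \frac{1}{11}\right)\right) = 1936 + \left(-4 + 3 \left(- \frac{9}{11}\right)\right) = 1936 - \frac{71}{11} = \frac{21225}{11}$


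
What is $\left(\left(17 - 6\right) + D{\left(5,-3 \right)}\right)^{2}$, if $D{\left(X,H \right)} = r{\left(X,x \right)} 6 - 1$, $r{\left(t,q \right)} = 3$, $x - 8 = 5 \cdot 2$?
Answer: $784$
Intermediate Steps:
$x = 18$ ($x = 8 + 5 \cdot 2 = 8 + 10 = 18$)
$D{\left(X,H \right)} = 17$ ($D{\left(X,H \right)} = 3 \cdot 6 - 1 = 18 - 1 = 17$)
$\left(\left(17 - 6\right) + D{\left(5,-3 \right)}\right)^{2} = \left(\left(17 - 6\right) + 17\right)^{2} = \left(11 + 17\right)^{2} = 28^{2} = 784$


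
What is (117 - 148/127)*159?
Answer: 2339049/127 ≈ 18418.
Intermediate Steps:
(117 - 148/127)*159 = (14711/127)*159 = 2339049/127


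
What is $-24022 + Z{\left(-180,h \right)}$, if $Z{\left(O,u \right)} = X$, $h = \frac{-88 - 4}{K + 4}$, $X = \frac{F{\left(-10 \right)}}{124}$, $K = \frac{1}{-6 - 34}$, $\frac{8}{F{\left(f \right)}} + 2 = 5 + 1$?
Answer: $- \frac{1489363}{62} \approx -24022.0$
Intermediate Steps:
$F{\left(f \right)} = 2$ ($F{\left(f \right)} = \frac{8}{-2 + \left(5 + 1\right)} = \frac{8}{-2 + 6} = \frac{8}{4} = 8 \cdot \frac{1}{4} = 2$)
$K = - \frac{1}{40}$ ($K = \frac{1}{-40} = - \frac{1}{40} \approx -0.025$)
$X = \frac{1}{62}$ ($X = \frac{2}{124} = 2 \cdot \frac{1}{124} = \frac{1}{62} \approx 0.016129$)
$h = - \frac{3680}{159}$ ($h = \frac{-88 - 4}{- \frac{1}{40} + 4} = - \frac{92}{\frac{159}{40}} = \left(-92\right) \frac{40}{159} = - \frac{3680}{159} \approx -23.145$)
$Z{\left(O,u \right)} = \frac{1}{62}$
$-24022 + Z{\left(-180,h \right)} = -24022 + \frac{1}{62} = - \frac{1489363}{62}$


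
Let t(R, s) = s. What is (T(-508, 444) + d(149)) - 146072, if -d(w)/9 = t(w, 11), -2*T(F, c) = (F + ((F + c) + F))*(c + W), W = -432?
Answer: -139691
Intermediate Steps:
T(F, c) = -(-432 + c)*(c + 3*F)/2 (T(F, c) = -(F + ((F + c) + F))*(c - 432)/2 = -(F + (c + 2*F))*(-432 + c)/2 = -(c + 3*F)*(-432 + c)/2 = -(-432 + c)*(c + 3*F)/2)
d(w) = -99 (d(w) = -9*11 = -99)
(T(-508, 444) + d(149)) - 146072 = ((216*444 + 648*(-508) - ½*444² - 3/2*(-508)*444) - 99) - 146072 = ((95904 - 329184 - ½*197136 + 338328) - 99) - 146072 = ((95904 - 329184 - 98568 + 338328) - 99) - 146072 = (6480 - 99) - 146072 = 6381 - 146072 = -139691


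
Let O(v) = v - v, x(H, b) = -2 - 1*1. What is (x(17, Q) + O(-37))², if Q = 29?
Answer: 9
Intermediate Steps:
x(H, b) = -3 (x(H, b) = -2 - 1 = -3)
O(v) = 0
(x(17, Q) + O(-37))² = (-3 + 0)² = (-3)² = 9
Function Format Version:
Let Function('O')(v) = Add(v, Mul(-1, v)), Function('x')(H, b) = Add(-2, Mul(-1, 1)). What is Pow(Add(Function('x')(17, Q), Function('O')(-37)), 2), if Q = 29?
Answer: 9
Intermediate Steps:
Function('x')(H, b) = -3 (Function('x')(H, b) = Add(-2, -1) = -3)
Function('O')(v) = 0
Pow(Add(Function('x')(17, Q), Function('O')(-37)), 2) = Pow(Add(-3, 0), 2) = Pow(-3, 2) = 9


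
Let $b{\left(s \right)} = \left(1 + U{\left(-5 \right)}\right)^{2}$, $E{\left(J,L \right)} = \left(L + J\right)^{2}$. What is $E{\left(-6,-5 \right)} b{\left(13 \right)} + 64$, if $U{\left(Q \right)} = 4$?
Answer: $3089$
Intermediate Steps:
$E{\left(J,L \right)} = \left(J + L\right)^{2}$
$b{\left(s \right)} = 25$ ($b{\left(s \right)} = \left(1 + 4\right)^{2} = 5^{2} = 25$)
$E{\left(-6,-5 \right)} b{\left(13 \right)} + 64 = \left(-6 - 5\right)^{2} \cdot 25 + 64 = \left(-11\right)^{2} \cdot 25 + 64 = 121 \cdot 25 + 64 = 3025 + 64 = 3089$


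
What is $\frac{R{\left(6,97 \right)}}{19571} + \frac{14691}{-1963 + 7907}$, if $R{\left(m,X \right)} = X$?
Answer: $\frac{288094129}{116330024} \approx 2.4765$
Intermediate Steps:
$\frac{R{\left(6,97 \right)}}{19571} + \frac{14691}{-1963 + 7907} = \frac{97}{19571} + \frac{14691}{-1963 + 7907} = 97 \cdot \frac{1}{19571} + \frac{14691}{5944} = \frac{97}{19571} + 14691 \cdot \frac{1}{5944} = \frac{97}{19571} + \frac{14691}{5944} = \frac{288094129}{116330024}$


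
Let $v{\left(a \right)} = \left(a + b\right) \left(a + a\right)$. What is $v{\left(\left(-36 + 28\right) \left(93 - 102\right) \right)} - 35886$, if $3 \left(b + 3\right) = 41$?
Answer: $-23982$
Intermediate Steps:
$b = \frac{32}{3}$ ($b = -3 + \frac{1}{3} \cdot 41 = -3 + \frac{41}{3} = \frac{32}{3} \approx 10.667$)
$v{\left(a \right)} = 2 a \left(\frac{32}{3} + a\right)$ ($v{\left(a \right)} = \left(a + \frac{32}{3}\right) \left(a + a\right) = \left(\frac{32}{3} + a\right) 2 a = 2 a \left(\frac{32}{3} + a\right)$)
$v{\left(\left(-36 + 28\right) \left(93 - 102\right) \right)} - 35886 = \frac{2 \left(-36 + 28\right) \left(93 - 102\right) \left(32 + 3 \left(-36 + 28\right) \left(93 - 102\right)\right)}{3} - 35886 = \frac{2 \left(\left(-8\right) \left(-9\right)\right) \left(32 + 3 \left(\left(-8\right) \left(-9\right)\right)\right)}{3} - 35886 = \frac{2}{3} \cdot 72 \left(32 + 3 \cdot 72\right) - 35886 = \frac{2}{3} \cdot 72 \left(32 + 216\right) - 35886 = \frac{2}{3} \cdot 72 \cdot 248 - 35886 = 11904 - 35886 = -23982$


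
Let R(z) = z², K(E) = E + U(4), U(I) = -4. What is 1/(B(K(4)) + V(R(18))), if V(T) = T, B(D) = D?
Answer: 1/324 ≈ 0.0030864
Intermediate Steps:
K(E) = -4 + E (K(E) = E - 4 = -4 + E)
1/(B(K(4)) + V(R(18))) = 1/((-4 + 4) + 18²) = 1/(0 + 324) = 1/324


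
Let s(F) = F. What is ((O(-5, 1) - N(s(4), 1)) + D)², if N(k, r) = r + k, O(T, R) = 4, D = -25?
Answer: 676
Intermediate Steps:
N(k, r) = k + r
((O(-5, 1) - N(s(4), 1)) + D)² = ((4 - (4 + 1)) - 25)² = ((4 - 1*5) - 25)² = ((4 - 5) - 25)² = (-1 - 25)² = (-26)² = 676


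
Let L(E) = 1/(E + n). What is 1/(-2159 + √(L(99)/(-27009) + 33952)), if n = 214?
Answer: -1073634759/2301093680282 - 3*√269605369611604079/39118592564794 ≈ -0.00050640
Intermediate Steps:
L(E) = 1/(214 + E) (L(E) = 1/(E + 214) = 1/(214 + E))
1/(-2159 + √(L(99)/(-27009) + 33952)) = 1/(-2159 + √(1/((214 + 99)*(-27009)) + 33952)) = 1/(-2159 + √(-1/27009/313 + 33952)) = 1/(-2159 + √((1/313)*(-1/27009) + 33952)) = 1/(-2159 + √(-1/8453817 + 33952)) = 1/(-2159 + √(287023994783/8453817)) = 1/(-2159 + √269605369611604079/2817939)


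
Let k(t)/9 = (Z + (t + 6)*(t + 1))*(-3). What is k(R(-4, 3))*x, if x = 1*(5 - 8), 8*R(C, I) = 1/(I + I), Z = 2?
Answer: 168921/256 ≈ 659.85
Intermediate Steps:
R(C, I) = 1/(16*I) (R(C, I) = 1/(8*(I + I)) = 1/(8*((2*I))) = (1/(2*I))/8 = 1/(16*I))
k(t) = -54 - 27*(1 + t)*(6 + t) (k(t) = 9*((2 + (t + 6)*(t + 1))*(-3)) = 9*((2 + (6 + t)*(1 + t))*(-3)) = 9*((2 + (1 + t)*(6 + t))*(-3)) = 9*(-6 - 3*(1 + t)*(6 + t)) = -54 - 27*(1 + t)*(6 + t))
x = -3 (x = 1*(-3) = -3)
k(R(-4, 3))*x = (-216 - 189/(16*3) - 27*((1/16)/3)²)*(-3) = (-216 - 189/(16*3) - 27*((1/16)*(⅓))²)*(-3) = (-216 - 189*1/48 - 27*(1/48)²)*(-3) = (-216 - 63/16 - 27*1/2304)*(-3) = (-216 - 63/16 - 3/256)*(-3) = -56307/256*(-3) = 168921/256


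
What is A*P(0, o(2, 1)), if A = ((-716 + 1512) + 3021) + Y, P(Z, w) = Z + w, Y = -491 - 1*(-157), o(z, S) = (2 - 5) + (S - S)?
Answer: -10449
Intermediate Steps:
o(z, S) = -3 (o(z, S) = -3 + 0 = -3)
Y = -334 (Y = -491 + 157 = -334)
A = 3483 (A = ((-716 + 1512) + 3021) - 334 = (796 + 3021) - 334 = 3817 - 334 = 3483)
A*P(0, o(2, 1)) = 3483*(0 - 3) = 3483*(-3) = -10449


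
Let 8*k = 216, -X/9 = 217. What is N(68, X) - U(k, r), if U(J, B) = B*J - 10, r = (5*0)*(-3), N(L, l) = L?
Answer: 78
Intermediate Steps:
X = -1953 (X = -9*217 = -1953)
k = 27 (k = (⅛)*216 = 27)
r = 0 (r = 0*(-3) = 0)
U(J, B) = -10 + B*J
N(68, X) - U(k, r) = 68 - (-10 + 0*27) = 68 - (-10 + 0) = 68 - 1*(-10) = 68 + 10 = 78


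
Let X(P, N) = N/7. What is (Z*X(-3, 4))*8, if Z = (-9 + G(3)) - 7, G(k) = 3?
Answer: -416/7 ≈ -59.429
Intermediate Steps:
X(P, N) = N/7 (X(P, N) = N*(1/7) = N/7)
Z = -13 (Z = (-9 + 3) - 7 = -6 - 7 = -13)
(Z*X(-3, 4))*8 = -13*4/7*8 = -52/7*8 = -416/7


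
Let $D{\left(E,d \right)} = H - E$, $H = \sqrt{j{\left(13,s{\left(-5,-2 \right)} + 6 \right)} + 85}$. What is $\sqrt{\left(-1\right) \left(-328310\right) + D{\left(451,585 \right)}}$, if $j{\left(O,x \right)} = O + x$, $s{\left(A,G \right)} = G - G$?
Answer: $\sqrt{327859 + 2 \sqrt{26}} \approx 572.6$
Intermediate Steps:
$s{\left(A,G \right)} = 0$
$H = 2 \sqrt{26}$ ($H = \sqrt{\left(13 + \left(0 + 6\right)\right) + 85} = \sqrt{\left(13 + 6\right) + 85} = \sqrt{19 + 85} = \sqrt{104} = 2 \sqrt{26} \approx 10.198$)
$D{\left(E,d \right)} = - E + 2 \sqrt{26}$ ($D{\left(E,d \right)} = 2 \sqrt{26} - E = - E + 2 \sqrt{26}$)
$\sqrt{\left(-1\right) \left(-328310\right) + D{\left(451,585 \right)}} = \sqrt{\left(-1\right) \left(-328310\right) + \left(\left(-1\right) 451 + 2 \sqrt{26}\right)} = \sqrt{328310 - \left(451 - 2 \sqrt{26}\right)} = \sqrt{327859 + 2 \sqrt{26}}$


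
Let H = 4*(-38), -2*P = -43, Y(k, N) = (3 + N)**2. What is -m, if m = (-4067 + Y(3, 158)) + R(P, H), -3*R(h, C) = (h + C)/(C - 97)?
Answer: -3627735/166 ≈ -21854.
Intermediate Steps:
P = 43/2 (P = -1/2*(-43) = 43/2 ≈ 21.500)
H = -152
R(h, C) = -(C + h)/(3*(-97 + C)) (R(h, C) = -(h + C)/(3*(C - 97)) = -(C + h)/(3*(-97 + C)))
m = 3627735/166 (m = (-4067 + (3 + 158)**2) + (-1*(-152) - 1*43/2)/(3*(-97 - 152)) = (-4067 + 161**2) + (1/3)*(152 - 43/2)/(-249) = (-4067 + 25921) + (1/3)*(-1/249)*(261/2) = 21854 - 29/166 = 3627735/166 ≈ 21854.)
-m = -1*3627735/166 = -3627735/166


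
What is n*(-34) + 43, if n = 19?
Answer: -603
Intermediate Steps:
n*(-34) + 43 = 19*(-34) + 43 = -646 + 43 = -603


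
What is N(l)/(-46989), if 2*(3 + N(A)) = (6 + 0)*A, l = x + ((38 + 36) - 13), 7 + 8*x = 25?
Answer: -83/20884 ≈ -0.0039743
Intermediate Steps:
x = 9/4 (x = -7/8 + (1/8)*25 = -7/8 + 25/8 = 9/4 ≈ 2.2500)
l = 253/4 (l = 9/4 + ((38 + 36) - 13) = 9/4 + (74 - 13) = 9/4 + 61 = 253/4 ≈ 63.250)
N(A) = -3 + 3*A (N(A) = -3 + ((6 + 0)*A)/2 = -3 + (6*A)/2 = -3 + 3*A)
N(l)/(-46989) = (-3 + 3*(253/4))/(-46989) = (-3 + 759/4)*(-1/46989) = (747/4)*(-1/46989) = -83/20884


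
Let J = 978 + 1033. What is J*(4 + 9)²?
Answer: 339859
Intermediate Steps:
J = 2011
J*(4 + 9)² = 2011*(4 + 9)² = 2011*13² = 2011*169 = 339859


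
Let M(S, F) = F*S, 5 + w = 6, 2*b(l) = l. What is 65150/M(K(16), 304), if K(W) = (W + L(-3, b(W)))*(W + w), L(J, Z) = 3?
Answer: 32575/49096 ≈ 0.66350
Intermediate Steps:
b(l) = l/2
w = 1 (w = -5 + 6 = 1)
K(W) = (1 + W)*(3 + W) (K(W) = (W + 3)*(W + 1) = (3 + W)*(1 + W) = (1 + W)*(3 + W))
65150/M(K(16), 304) = 65150/((304*(3 + 16² + 4*16))) = 65150/((304*(3 + 256 + 64))) = 65150/((304*323)) = 65150/98192 = 65150*(1/98192) = 32575/49096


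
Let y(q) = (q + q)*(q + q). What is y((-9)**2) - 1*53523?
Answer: -27279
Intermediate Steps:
y(q) = 4*q**2 (y(q) = (2*q)*(2*q) = 4*q**2)
y((-9)**2) - 1*53523 = 4*((-9)**2)**2 - 1*53523 = 4*81**2 - 53523 = 4*6561 - 53523 = 26244 - 53523 = -27279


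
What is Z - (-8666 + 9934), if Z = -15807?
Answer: -17075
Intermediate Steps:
Z - (-8666 + 9934) = -15807 - (-8666 + 9934) = -15807 - 1*1268 = -15807 - 1268 = -17075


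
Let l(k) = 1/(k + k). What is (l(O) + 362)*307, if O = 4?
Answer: 889379/8 ≈ 1.1117e+5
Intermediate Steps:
l(k) = 1/(2*k)
(l(O) + 362)*307 = ((½)/4 + 362)*307 = ((½)*(¼) + 362)*307 = (⅛ + 362)*307 = (2897/8)*307 = 889379/8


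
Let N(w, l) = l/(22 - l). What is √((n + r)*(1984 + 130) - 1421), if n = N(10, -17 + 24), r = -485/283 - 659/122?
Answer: 2*I*√259433969468730/258945 ≈ 124.4*I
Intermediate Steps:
r = -245667/34526 (r = -485*1/283 - 659*1/122 = -485/283 - 659/122 = -245667/34526 ≈ -7.1154)
n = 7/15 (n = -(-17 + 24)/(-22 + (-17 + 24)) = -1*7/(-22 + 7) = -1*7/(-15) = -1*7*(-1/15) = 7/15 ≈ 0.46667)
√((n + r)*(1984 + 130) - 1421) = √((7/15 - 245667/34526)*(1984 + 130) - 1421) = √(-3443323/517890*2114 - 1421) = √(-3639592411/258945 - 1421) = √(-4007553256/258945) = 2*I*√259433969468730/258945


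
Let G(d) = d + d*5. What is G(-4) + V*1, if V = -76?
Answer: -100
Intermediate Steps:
G(d) = 6*d (G(d) = d + 5*d = 6*d)
G(-4) + V*1 = 6*(-4) - 76*1 = -24 - 76 = -100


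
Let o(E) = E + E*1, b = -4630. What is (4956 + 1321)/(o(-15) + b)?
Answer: -6277/4660 ≈ -1.3470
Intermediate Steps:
o(E) = 2*E (o(E) = E + E = 2*E)
(4956 + 1321)/(o(-15) + b) = (4956 + 1321)/(2*(-15) - 4630) = 6277/(-30 - 4630) = 6277/(-4660) = 6277*(-1/4660) = -6277/4660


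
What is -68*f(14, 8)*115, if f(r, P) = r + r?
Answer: -218960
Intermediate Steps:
f(r, P) = 2*r
-68*f(14, 8)*115 = -136*14*115 = -68*28*115 = -1904*115 = -218960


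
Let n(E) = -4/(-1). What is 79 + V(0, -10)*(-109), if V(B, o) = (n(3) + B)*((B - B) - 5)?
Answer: 2259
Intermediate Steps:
n(E) = 4 (n(E) = -4*(-1) = 4)
V(B, o) = -20 - 5*B (V(B, o) = (4 + B)*((B - B) - 5) = (4 + B)*(0 - 5) = (4 + B)*(-5) = -20 - 5*B)
79 + V(0, -10)*(-109) = 79 + (-20 - 5*0)*(-109) = 79 + (-20 + 0)*(-109) = 79 - 20*(-109) = 79 + 2180 = 2259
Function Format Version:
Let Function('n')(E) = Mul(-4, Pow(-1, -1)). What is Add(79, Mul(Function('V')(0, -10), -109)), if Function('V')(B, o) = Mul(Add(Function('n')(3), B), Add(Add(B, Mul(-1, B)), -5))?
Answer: 2259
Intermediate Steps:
Function('n')(E) = 4 (Function('n')(E) = Mul(-4, -1) = 4)
Function('V')(B, o) = Add(-20, Mul(-5, B)) (Function('V')(B, o) = Mul(Add(4, B), Add(Add(B, Mul(-1, B)), -5)) = Mul(Add(4, B), Add(0, -5)) = Mul(Add(4, B), -5) = Add(-20, Mul(-5, B)))
Add(79, Mul(Function('V')(0, -10), -109)) = Add(79, Mul(Add(-20, Mul(-5, 0)), -109)) = Add(79, Mul(Add(-20, 0), -109)) = Add(79, Mul(-20, -109)) = Add(79, 2180) = 2259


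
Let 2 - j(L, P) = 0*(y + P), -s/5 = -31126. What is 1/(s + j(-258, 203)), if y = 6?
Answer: 1/155632 ≈ 6.4254e-6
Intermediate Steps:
s = 155630 (s = -5*(-31126) = 155630)
j(L, P) = 2 (j(L, P) = 2 - 0*(6 + P) = 2 - 1*0 = 2 + 0 = 2)
1/(s + j(-258, 203)) = 1/(155630 + 2) = 1/155632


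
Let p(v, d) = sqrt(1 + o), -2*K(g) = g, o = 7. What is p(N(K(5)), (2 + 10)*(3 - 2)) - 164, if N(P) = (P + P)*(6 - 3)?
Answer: -164 + 2*sqrt(2) ≈ -161.17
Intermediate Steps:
K(g) = -g/2
N(P) = 6*P (N(P) = (2*P)*3 = 6*P)
p(v, d) = 2*sqrt(2) (p(v, d) = sqrt(1 + 7) = sqrt(8) = 2*sqrt(2))
p(N(K(5)), (2 + 10)*(3 - 2)) - 164 = 2*sqrt(2) - 164 = -164 + 2*sqrt(2)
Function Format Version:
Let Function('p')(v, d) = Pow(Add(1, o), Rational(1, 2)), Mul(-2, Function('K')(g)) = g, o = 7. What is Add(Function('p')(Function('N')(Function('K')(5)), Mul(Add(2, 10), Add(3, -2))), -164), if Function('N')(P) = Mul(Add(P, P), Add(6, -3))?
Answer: Add(-164, Mul(2, Pow(2, Rational(1, 2)))) ≈ -161.17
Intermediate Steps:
Function('K')(g) = Mul(Rational(-1, 2), g)
Function('N')(P) = Mul(6, P) (Function('N')(P) = Mul(Mul(2, P), 3) = Mul(6, P))
Function('p')(v, d) = Mul(2, Pow(2, Rational(1, 2))) (Function('p')(v, d) = Pow(Add(1, 7), Rational(1, 2)) = Pow(8, Rational(1, 2)) = Mul(2, Pow(2, Rational(1, 2))))
Add(Function('p')(Function('N')(Function('K')(5)), Mul(Add(2, 10), Add(3, -2))), -164) = Add(Mul(2, Pow(2, Rational(1, 2))), -164) = Add(-164, Mul(2, Pow(2, Rational(1, 2))))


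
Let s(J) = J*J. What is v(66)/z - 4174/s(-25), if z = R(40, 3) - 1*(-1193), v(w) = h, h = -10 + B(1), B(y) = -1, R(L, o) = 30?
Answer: -5111677/764375 ≈ -6.6874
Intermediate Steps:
s(J) = J**2
h = -11 (h = -10 - 1 = -11)
v(w) = -11
z = 1223 (z = 30 - 1*(-1193) = 30 + 1193 = 1223)
v(66)/z - 4174/s(-25) = -11/1223 - 4174/((-25)**2) = -11*1/1223 - 4174/625 = -11/1223 - 4174*1/625 = -11/1223 - 4174/625 = -5111677/764375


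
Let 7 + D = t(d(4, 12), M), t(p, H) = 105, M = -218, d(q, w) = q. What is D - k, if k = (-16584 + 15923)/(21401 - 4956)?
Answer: 1612271/16445 ≈ 98.040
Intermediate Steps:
k = -661/16445 ≈ -0.040195
D = 98 (D = -7 + 105 = 98)
D - k = 98 - 1*(-661/16445) = 98 + 661/16445 = 1612271/16445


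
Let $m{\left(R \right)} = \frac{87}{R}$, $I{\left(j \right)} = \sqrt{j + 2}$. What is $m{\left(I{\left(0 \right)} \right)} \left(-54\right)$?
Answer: $- 2349 \sqrt{2} \approx -3322.0$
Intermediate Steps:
$I{\left(j \right)} = \sqrt{2 + j}$
$m{\left(I{\left(0 \right)} \right)} \left(-54\right) = \frac{87}{\sqrt{2 + 0}} \left(-54\right) = \frac{87}{\sqrt{2}} \left(-54\right) = 87 \frac{\sqrt{2}}{2} \left(-54\right) = \frac{87 \sqrt{2}}{2} \left(-54\right) = - 2349 \sqrt{2}$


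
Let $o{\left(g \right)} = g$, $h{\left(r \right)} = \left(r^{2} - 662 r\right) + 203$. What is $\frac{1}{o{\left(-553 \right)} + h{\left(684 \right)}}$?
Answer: $\frac{1}{14698} \approx 6.8036 \cdot 10^{-5}$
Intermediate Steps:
$h{\left(r \right)} = 203 + r^{2} - 662 r$
$\frac{1}{o{\left(-553 \right)} + h{\left(684 \right)}} = \frac{1}{-553 + \left(203 + 684^{2} - 452808\right)} = \frac{1}{-553 + \left(203 + 467856 - 452808\right)} = \frac{1}{-553 + 15251} = \frac{1}{14698}$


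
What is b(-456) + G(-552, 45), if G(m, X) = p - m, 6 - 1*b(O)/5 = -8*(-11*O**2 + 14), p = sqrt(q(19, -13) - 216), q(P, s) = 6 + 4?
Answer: -91490698 + I*sqrt(206) ≈ -9.1491e+7 + 14.353*I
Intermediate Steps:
q(P, s) = 10
p = I*sqrt(206) (p = sqrt(10 - 216) = sqrt(-206) = I*sqrt(206) ≈ 14.353*I)
b(O) = 590 - 440*O**2 (b(O) = 30 - (-40)*(-11*O**2 + 14) = 30 - (-40)*(14 - 11*O**2) = 30 - 5*(-112 + 88*O**2) = 30 + (560 - 440*O**2) = 590 - 440*O**2)
G(m, X) = -m + I*sqrt(206) (G(m, X) = I*sqrt(206) - m = -m + I*sqrt(206))
b(-456) + G(-552, 45) = (590 - 440*(-456)**2) + (-1*(-552) + I*sqrt(206)) = (590 - 440*207936) + (552 + I*sqrt(206)) = (590 - 91491840) + (552 + I*sqrt(206)) = -91491250 + (552 + I*sqrt(206)) = -91490698 + I*sqrt(206)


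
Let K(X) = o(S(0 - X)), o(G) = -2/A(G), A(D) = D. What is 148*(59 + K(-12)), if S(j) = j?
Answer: 26122/3 ≈ 8707.3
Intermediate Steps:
o(G) = -2/G
K(X) = 2/X (K(X) = -2/(0 - X) = -2*(-1/X) = -(-2)/X = 2/X)
148*(59 + K(-12)) = 148*(59 + 2/(-12)) = 148*(59 + 2*(-1/12)) = 148*(59 - ⅙) = 148*(353/6) = 26122/3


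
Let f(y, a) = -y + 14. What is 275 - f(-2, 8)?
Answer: 259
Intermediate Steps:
f(y, a) = 14 - y
275 - f(-2, 8) = 275 - (14 - 1*(-2)) = 275 - (14 + 2) = 275 - 1*16 = 275 - 16 = 259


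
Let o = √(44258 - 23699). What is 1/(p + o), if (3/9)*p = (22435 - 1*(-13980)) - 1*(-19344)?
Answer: 5069/847926490 - √20559/27981574170 ≈ 5.9730e-6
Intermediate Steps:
p = 167277 (p = 3*((22435 - 1*(-13980)) - 1*(-19344)) = 3*((22435 + 13980) + 19344) = 3*(36415 + 19344) = 3*55759 = 167277)
o = √20559 ≈ 143.38
1/(p + o) = 1/(167277 + √20559)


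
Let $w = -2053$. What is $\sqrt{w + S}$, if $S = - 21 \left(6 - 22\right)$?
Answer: $i \sqrt{1717} \approx 41.437 i$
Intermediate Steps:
$S = 336$ ($S = \left(-21\right) \left(-16\right) = 336$)
$\sqrt{w + S} = \sqrt{-2053 + 336} = \sqrt{-1717} = i \sqrt{1717}$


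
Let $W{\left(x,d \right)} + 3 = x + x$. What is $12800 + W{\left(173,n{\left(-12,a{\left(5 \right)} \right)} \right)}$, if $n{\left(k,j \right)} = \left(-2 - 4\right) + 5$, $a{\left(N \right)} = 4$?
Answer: $13143$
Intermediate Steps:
$n{\left(k,j \right)} = -1$ ($n{\left(k,j \right)} = -6 + 5 = -1$)
$W{\left(x,d \right)} = -3 + 2 x$ ($W{\left(x,d \right)} = -3 + \left(x + x\right) = -3 + 2 x$)
$12800 + W{\left(173,n{\left(-12,a{\left(5 \right)} \right)} \right)} = 12800 + \left(-3 + 2 \cdot 173\right) = 12800 + \left(-3 + 346\right) = 12800 + 343 = 13143$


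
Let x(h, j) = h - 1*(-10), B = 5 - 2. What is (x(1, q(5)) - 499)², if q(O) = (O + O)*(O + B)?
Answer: 238144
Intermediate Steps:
B = 3
q(O) = 2*O*(3 + O) (q(O) = (O + O)*(O + 3) = (2*O)*(3 + O) = 2*O*(3 + O))
x(h, j) = 10 + h (x(h, j) = h + 10 = 10 + h)
(x(1, q(5)) - 499)² = ((10 + 1) - 499)² = (11 - 499)² = (-488)² = 238144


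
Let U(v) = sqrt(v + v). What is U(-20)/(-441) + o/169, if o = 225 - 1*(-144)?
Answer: 369/169 - 2*I*sqrt(10)/441 ≈ 2.1834 - 0.014341*I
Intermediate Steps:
U(v) = sqrt(2)*sqrt(v) (U(v) = sqrt(2*v) = sqrt(2)*sqrt(v))
o = 369 (o = 225 + 144 = 369)
U(-20)/(-441) + o/169 = (sqrt(2)*sqrt(-20))/(-441) + 369/169 = (sqrt(2)*(2*I*sqrt(5)))*(-1/441) + 369*(1/169) = (2*I*sqrt(10))*(-1/441) + 369/169 = -2*I*sqrt(10)/441 + 369/169 = 369/169 - 2*I*sqrt(10)/441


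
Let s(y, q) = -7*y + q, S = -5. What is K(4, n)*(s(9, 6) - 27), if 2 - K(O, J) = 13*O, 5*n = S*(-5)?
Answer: 4200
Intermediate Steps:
s(y, q) = q - 7*y
n = 5 (n = (-5*(-5))/5 = (⅕)*25 = 5)
K(O, J) = 2 - 13*O
K(4, n)*(s(9, 6) - 27) = (2 - 13*4)*((6 - 7*9) - 27) = (2 - 52)*((6 - 63) - 27) = -50*(-57 - 27) = -50*(-84) = 4200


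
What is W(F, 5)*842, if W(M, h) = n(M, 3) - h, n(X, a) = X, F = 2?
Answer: -2526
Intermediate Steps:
W(M, h) = M - h
W(F, 5)*842 = (2 - 1*5)*842 = (2 - 5)*842 = -3*842 = -2526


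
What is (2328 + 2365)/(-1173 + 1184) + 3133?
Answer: 39156/11 ≈ 3559.6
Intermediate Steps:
(2328 + 2365)/(-1173 + 1184) + 3133 = 4693/11 + 3133 = 39156/11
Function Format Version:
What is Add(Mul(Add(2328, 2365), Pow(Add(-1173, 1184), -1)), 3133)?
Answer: Rational(39156, 11) ≈ 3559.6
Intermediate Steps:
Add(Mul(Add(2328, 2365), Pow(Add(-1173, 1184), -1)), 3133) = Add(Mul(4693, Pow(11, -1)), 3133) = Add(Mul(4693, Rational(1, 11)), 3133) = Add(Rational(4693, 11), 3133) = Rational(39156, 11)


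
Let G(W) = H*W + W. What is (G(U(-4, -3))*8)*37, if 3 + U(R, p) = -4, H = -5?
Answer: 8288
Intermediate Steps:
U(R, p) = -7 (U(R, p) = -3 - 4 = -7)
G(W) = -4*W (G(W) = -5*W + W = -4*W)
(G(U(-4, -3))*8)*37 = (-4*(-7)*8)*37 = (28*8)*37 = 224*37 = 8288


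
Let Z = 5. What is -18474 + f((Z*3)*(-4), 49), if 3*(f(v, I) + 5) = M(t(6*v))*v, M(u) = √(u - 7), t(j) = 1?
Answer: -18479 - 20*I*√6 ≈ -18479.0 - 48.99*I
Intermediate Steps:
M(u) = √(-7 + u)
f(v, I) = -5 + I*v*√6/3 (f(v, I) = -5 + (√(-7 + 1)*v)/3 = -5 + (√(-6)*v)/3 = -5 + ((I*√6)*v)/3 = -5 + (I*v*√6)/3 = -5 + I*v*√6/3)
-18474 + f((Z*3)*(-4), 49) = -18474 + (-5 + I*((5*3)*(-4))*√6/3) = -18474 + (-5 + I*(15*(-4))*√6/3) = -18474 + (-5 + (⅓)*I*(-60)*√6) = -18474 + (-5 - 20*I*√6) = -18479 - 20*I*√6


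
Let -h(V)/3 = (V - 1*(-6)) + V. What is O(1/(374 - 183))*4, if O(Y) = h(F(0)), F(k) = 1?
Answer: -96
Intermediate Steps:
h(V) = -18 - 6*V (h(V) = -3*((V - 1*(-6)) + V) = -3*((V + 6) + V) = -3*((6 + V) + V) = -3*(6 + 2*V) = -18 - 6*V)
O(Y) = -24 (O(Y) = -18 - 6*1 = -18 - 6 = -24)
O(1/(374 - 183))*4 = -24*4 = -96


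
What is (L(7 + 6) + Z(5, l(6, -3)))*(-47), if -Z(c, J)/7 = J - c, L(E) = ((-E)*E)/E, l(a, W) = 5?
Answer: 611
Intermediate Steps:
L(E) = -E (L(E) = (-E²)/E = -E)
Z(c, J) = -7*J + 7*c (Z(c, J) = -7*(J - c) = -7*J + 7*c)
(L(7 + 6) + Z(5, l(6, -3)))*(-47) = (-(7 + 6) + (-7*5 + 7*5))*(-47) = (-1*13 + (-35 + 35))*(-47) = (-13 + 0)*(-47) = -13*(-47) = 611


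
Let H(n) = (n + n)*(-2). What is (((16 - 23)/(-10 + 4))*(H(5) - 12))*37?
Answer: -4144/3 ≈ -1381.3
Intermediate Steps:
H(n) = -4*n (H(n) = (2*n)*(-2) = -4*n)
(((16 - 23)/(-10 + 4))*(H(5) - 12))*37 = (((16 - 23)/(-10 + 4))*(-4*5 - 12))*37 = ((-7/(-6))*(-20 - 12))*37 = (-7*(-⅙)*(-32))*37 = ((7/6)*(-32))*37 = -112/3*37 = -4144/3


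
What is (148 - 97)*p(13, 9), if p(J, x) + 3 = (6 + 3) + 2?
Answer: 408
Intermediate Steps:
p(J, x) = 8 (p(J, x) = -3 + ((6 + 3) + 2) = -3 + (9 + 2) = -3 + 11 = 8)
(148 - 97)*p(13, 9) = (148 - 97)*8 = 51*8 = 408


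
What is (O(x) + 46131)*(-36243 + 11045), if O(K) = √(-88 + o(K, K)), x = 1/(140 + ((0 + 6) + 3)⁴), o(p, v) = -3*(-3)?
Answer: -1162408938 - 25198*I*√79 ≈ -1.1624e+9 - 2.2396e+5*I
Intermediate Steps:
o(p, v) = 9
x = 1/6701 (x = 1/(140 + (6 + 3)⁴) = 1/(140 + 9⁴) = 1/(140 + 6561) = 1/6701 ≈ 0.00014923)
O(K) = I*√79 (O(K) = √(-88 + 9) = √(-79) = I*√79)
(O(x) + 46131)*(-36243 + 11045) = (I*√79 + 46131)*(-36243 + 11045) = (46131 + I*√79)*(-25198) = -1162408938 - 25198*I*√79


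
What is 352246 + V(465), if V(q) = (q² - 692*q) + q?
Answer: 247156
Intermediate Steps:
V(q) = q² - 691*q
352246 + V(465) = 352246 + 465*(-691 + 465) = 352246 + 465*(-226) = 352246 - 105090 = 247156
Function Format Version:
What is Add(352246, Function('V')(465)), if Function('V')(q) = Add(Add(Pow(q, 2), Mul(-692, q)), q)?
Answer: 247156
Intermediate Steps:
Function('V')(q) = Add(Pow(q, 2), Mul(-691, q))
Add(352246, Function('V')(465)) = Add(352246, Mul(465, Add(-691, 465))) = Add(352246, Mul(465, -226)) = Add(352246, -105090) = 247156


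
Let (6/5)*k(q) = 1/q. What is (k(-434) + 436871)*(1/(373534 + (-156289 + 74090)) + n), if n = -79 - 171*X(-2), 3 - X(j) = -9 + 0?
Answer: -176567315775740959/189659085 ≈ -9.3097e+8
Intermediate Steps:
X(j) = 12 (X(j) = 3 - (-9 + 0) = 3 - 1*(-9) = 3 + 9 = 12)
k(q) = 5/(6*q)
n = -2131 (n = -79 - 171*12 = -79 - 2052 = -2131)
(k(-434) + 436871)*(1/(373534 + (-156289 + 74090)) + n) = ((⅚)/(-434) + 436871)*(1/(373534 + (-156289 + 74090)) - 2131) = ((⅚)*(-1/434) + 436871)*(1/(373534 - 82199) - 2131) = (-5/2604 + 436871)*(1/291335 - 2131) = 1137612079*(1/291335 - 2131)/2604 = (1137612079/2604)*(-620834884/291335) = -176567315775740959/189659085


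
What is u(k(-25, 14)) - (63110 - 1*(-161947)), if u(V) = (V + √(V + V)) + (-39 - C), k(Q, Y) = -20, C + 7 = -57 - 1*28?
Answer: -225024 + 2*I*√10 ≈ -2.2502e+5 + 6.3246*I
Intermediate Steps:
C = -92 (C = -7 + (-57 - 1*28) = -7 + (-57 - 28) = -7 - 85 = -92)
u(V) = 53 + V + √2*√V (u(V) = (V + √(V + V)) + (-39 - 1*(-92)) = (V + √(2*V)) + (-39 + 92) = (V + √2*√V) + 53 = 53 + V + √2*√V)
u(k(-25, 14)) - (63110 - 1*(-161947)) = (53 - 20 + √2*√(-20)) - (63110 - 1*(-161947)) = (53 - 20 + √2*(2*I*√5)) - (63110 + 161947) = (53 - 20 + 2*I*√10) - 1*225057 = (33 + 2*I*√10) - 225057 = -225024 + 2*I*√10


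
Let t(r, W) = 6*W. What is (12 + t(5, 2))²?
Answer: 576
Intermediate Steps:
(12 + t(5, 2))² = (12 + 6*2)² = (12 + 12)² = 24² = 576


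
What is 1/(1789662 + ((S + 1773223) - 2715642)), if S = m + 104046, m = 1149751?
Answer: 1/2101040 ≈ 4.7595e-7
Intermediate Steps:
S = 1253797 (S = 1149751 + 104046 = 1253797)
1/(1789662 + ((S + 1773223) - 2715642)) = 1/(1789662 + ((1253797 + 1773223) - 2715642)) = 1/(1789662 + (3027020 - 2715642)) = 1/(1789662 + 311378) = 1/2101040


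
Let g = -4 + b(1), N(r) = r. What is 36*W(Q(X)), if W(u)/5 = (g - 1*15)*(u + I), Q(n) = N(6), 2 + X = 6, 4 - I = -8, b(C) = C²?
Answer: -58320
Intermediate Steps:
I = 12 (I = 4 - 1*(-8) = 4 + 8 = 12)
X = 4 (X = -2 + 6 = 4)
Q(n) = 6
g = -3 (g = -4 + 1² = -4 + 1 = -3)
W(u) = -1080 - 90*u (W(u) = 5*((-3 - 1*15)*(u + 12)) = 5*((-3 - 15)*(12 + u)) = 5*(-18*(12 + u)) = 5*(-216 - 18*u) = -1080 - 90*u)
36*W(Q(X)) = 36*(-1080 - 90*6) = 36*(-1080 - 540) = 36*(-1620) = -58320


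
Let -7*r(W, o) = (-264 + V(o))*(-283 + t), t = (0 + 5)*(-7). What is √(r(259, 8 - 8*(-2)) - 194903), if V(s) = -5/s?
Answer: I*√40553499/14 ≈ 454.87*I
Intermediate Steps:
t = -35 (t = 5*(-7) = -35)
r(W, o) = -83952/7 - 1590/(7*o) (r(W, o) = -(-264 - 5/o)*(-283 - 35)/7 = -(-264 - 5/o)*(-318)/7 = -(83952 + 1590/o)/7 = -83952/7 - 1590/(7*o))
√(r(259, 8 - 8*(-2)) - 194903) = √(318*(-5 - 264*(8 - 8*(-2)))/(7*(8 - 8*(-2))) - 194903) = √(318*(-5 - 264*(8 + 16))/(7*(8 + 16)) - 194903) = √((318/7)*(-5 - 264*24)/24 - 194903) = √((318/7)*(1/24)*(-5 - 6336) - 194903) = √((318/7)*(1/24)*(-6341) - 194903) = √(-336073/28 - 194903) = √(-5793357/28) = I*√40553499/14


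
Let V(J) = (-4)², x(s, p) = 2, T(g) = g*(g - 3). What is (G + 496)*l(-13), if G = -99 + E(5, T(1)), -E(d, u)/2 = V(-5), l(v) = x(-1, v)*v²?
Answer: 123370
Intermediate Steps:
T(g) = g*(-3 + g)
V(J) = 16
l(v) = 2*v²
E(d, u) = -32 (E(d, u) = -2*16 = -32)
G = -131 (G = -99 - 32 = -131)
(G + 496)*l(-13) = (-131 + 496)*(2*(-13)²) = 365*(2*169) = 365*338 = 123370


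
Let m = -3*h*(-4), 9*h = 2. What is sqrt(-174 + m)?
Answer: I*sqrt(1542)/3 ≈ 13.089*I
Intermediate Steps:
h = 2/9 (h = (1/9)*2 = 2/9 ≈ 0.22222)
m = 8/3 (m = -3*2/9*(-4) = -2/3*(-4) = 8/3 ≈ 2.6667)
sqrt(-174 + m) = sqrt(-174 + 8/3) = sqrt(-514/3) = I*sqrt(1542)/3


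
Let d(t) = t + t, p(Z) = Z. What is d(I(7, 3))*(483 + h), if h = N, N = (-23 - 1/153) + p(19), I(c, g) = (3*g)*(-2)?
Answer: -293144/17 ≈ -17244.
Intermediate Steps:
I(c, g) = -6*g
N = -613/153 (N = (-23 - 1/153) + 19 = -3520/153 + 19 = -613/153 ≈ -4.0065)
d(t) = 2*t
h = -613/153 ≈ -4.0065
d(I(7, 3))*(483 + h) = (2*(-6*3))*(483 - 613/153) = (2*(-18))*(73286/153) = -36*73286/153 = -293144/17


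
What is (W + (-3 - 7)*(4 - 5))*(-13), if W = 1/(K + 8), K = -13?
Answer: -637/5 ≈ -127.40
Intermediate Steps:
W = -⅕ (W = 1/(-13 + 8) = 1/(-5) = -⅕ ≈ -0.20000)
(W + (-3 - 7)*(4 - 5))*(-13) = (-⅕ + (-3 - 7)*(4 - 5))*(-13) = (-⅕ - 10*(-1))*(-13) = (-⅕ + 10)*(-13) = (49/5)*(-13) = -637/5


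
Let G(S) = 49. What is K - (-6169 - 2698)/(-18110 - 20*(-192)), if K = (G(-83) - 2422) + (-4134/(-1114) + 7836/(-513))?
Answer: -3241883457809/1359174690 ≈ -2385.2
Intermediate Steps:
K = -227122558/95247 (K = (49 - 2422) + (-4134/(-1114) + 7836/(-513)) = -2373 + (-4134*(-1/1114) + 7836*(-1/513)) = -2373 + (2067/557 - 2612/171) = -2373 - 1101427/95247 = -227122558/95247 ≈ -2384.6)
K - (-6169 - 2698)/(-18110 - 20*(-192)) = -227122558/95247 - (-6169 - 2698)/(-18110 - 20*(-192)) = -227122558/95247 - (-8867)/(-18110 + 3840) = -227122558/95247 - (-8867)/(-14270) = -227122558/95247 - (-8867)*(-1)/14270 = -227122558/95247 - 1*8867/14270 = -227122558/95247 - 8867/14270 = -3241883457809/1359174690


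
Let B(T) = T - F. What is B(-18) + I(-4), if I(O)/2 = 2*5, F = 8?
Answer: -6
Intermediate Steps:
B(T) = -8 + T (B(T) = T - 1*8 = T - 8 = -8 + T)
I(O) = 20 (I(O) = 2*(2*5) = 2*10 = 20)
B(-18) + I(-4) = (-8 - 18) + 20 = -26 + 20 = -6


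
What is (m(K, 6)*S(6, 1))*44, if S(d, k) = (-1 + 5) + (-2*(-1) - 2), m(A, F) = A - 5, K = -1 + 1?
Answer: -880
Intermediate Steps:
K = 0
m(A, F) = -5 + A
S(d, k) = 4 (S(d, k) = 4 + (2 - 2) = 4 + 0 = 4)
(m(K, 6)*S(6, 1))*44 = ((-5 + 0)*4)*44 = -5*4*44 = -20*44 = -880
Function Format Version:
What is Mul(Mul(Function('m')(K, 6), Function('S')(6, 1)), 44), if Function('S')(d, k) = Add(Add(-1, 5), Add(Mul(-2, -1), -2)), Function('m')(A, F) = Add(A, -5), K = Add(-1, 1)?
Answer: -880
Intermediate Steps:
K = 0
Function('m')(A, F) = Add(-5, A)
Function('S')(d, k) = 4 (Function('S')(d, k) = Add(4, Add(2, -2)) = Add(4, 0) = 4)
Mul(Mul(Function('m')(K, 6), Function('S')(6, 1)), 44) = Mul(Mul(Add(-5, 0), 4), 44) = Mul(Mul(-5, 4), 44) = Mul(-20, 44) = -880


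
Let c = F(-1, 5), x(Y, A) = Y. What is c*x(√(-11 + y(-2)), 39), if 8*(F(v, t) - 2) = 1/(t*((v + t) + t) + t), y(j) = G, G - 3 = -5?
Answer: 801*I*√13/400 ≈ 7.2201*I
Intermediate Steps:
G = -2 (G = 3 - 5 = -2)
y(j) = -2
F(v, t) = 2 + 1/(8*(t + t*(v + 2*t))) (F(v, t) = 2 + 1/(8*(t*((v + t) + t) + t)) = 2 + 1/(8*(t*((t + v) + t) + t)) = 2 + 1/(8*(t*(v + 2*t) + t)) = 2 + 1/(8*(t + t*(v + 2*t))))
c = 801/400 (c = (⅛)*(1 + 16*5 + 32*5² + 16*5*(-1))/(5*(1 - 1 + 2*5)) = (⅛)*(⅕)*(1 + 80 + 32*25 - 80)/(1 - 1 + 10) = (⅛)*(⅕)*(1 + 80 + 800 - 80)/10 = (⅛)*(⅕)*(⅒)*801 = 801/400 ≈ 2.0025)
c*x(√(-11 + y(-2)), 39) = 801*√(-11 - 2)/400 = 801*√(-13)/400 = 801*(I*√13)/400 = 801*I*√13/400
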